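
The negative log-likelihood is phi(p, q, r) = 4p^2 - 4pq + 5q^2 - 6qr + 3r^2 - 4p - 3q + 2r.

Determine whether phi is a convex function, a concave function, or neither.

phi is quadratic, so its Hessian is the constant matrix H = [[8, -4, 0], [-4, 10, -6], [0, -6, 6]].
Leading principal minors: 8, 64, 96.
All positive ⇒ H ≻ 0 ⇒ convex.

convex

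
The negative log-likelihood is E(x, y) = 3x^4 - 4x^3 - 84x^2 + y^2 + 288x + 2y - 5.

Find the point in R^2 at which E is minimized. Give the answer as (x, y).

(-4, -1)

E(x,y) separates as P(x) + Q(y) − 5, so its minimum is min P + min Q − 5.
P'(x) = 12(x - 3)(x - 2)(x + 4) vanishes at x ∈ {-4, 2, 3}; Q'(y) = 2y + 2 vanishes at y ∈ {-1}.
Local minima of P (where P''>0): P(-4)=-1472, P(3)=243. Local minima of Q: Q(-1)=-1.
So the global minimum of E is P(-4) + Q(-1) − 5 = -1472 − 1 − 5 = -1478, attained at (-4, -1).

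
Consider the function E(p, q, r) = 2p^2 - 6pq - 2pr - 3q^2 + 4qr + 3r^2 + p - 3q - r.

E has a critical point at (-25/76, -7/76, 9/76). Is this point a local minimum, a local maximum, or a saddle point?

The Hessian is constant: H = [[4, -6, -2], [-6, -6, 4], [-2, 4, 6]].
Leading principal minors: Δ₁ = 4, Δ₂ = -60, Δ₃ = -304.
The minors fit neither the all-positive nor the alternating-sign pattern, so H is indefinite: a saddle point.

saddle point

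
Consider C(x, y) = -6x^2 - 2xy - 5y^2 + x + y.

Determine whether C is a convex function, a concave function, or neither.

concave

C is quadratic, so its Hessian is the constant matrix H = [[-12, -2], [-2, -10]].
det(H) = 116, tr(H) = -22.
det(H) > 0 and tr(H) < 0, so H is negative definite everywhere: concave.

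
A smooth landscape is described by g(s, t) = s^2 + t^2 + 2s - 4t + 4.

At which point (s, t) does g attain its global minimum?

(-1, 2)

g(s,t) separates as P(s) + Q(t) + 4, so its minimum is min P + min Q + 4.
P'(s) = 2s + 2 vanishes at s ∈ {-1}; Q'(t) = 2(t - 2) vanishes at t ∈ {2}.
Local minima of P (where P''>0): P(-1)=-1. Local minima of Q: Q(2)=-4.
So the global minimum of g is P(-1) + Q(2) + 4 = -1 − 4 + 4 = -1, attained at (-1, 2).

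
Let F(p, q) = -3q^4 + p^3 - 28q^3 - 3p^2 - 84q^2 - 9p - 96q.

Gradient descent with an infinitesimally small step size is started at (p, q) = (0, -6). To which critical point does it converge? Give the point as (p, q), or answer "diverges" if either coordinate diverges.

diverges

F is separable, so gradient descent decouples: p follows -∂F/∂p, q follows -∂F/∂q.
∂F/∂p = 3(p - 3)(p + 1); at p=0 this is -9, so p increases.
∂F/∂q = -12(q + 1)(q + 2)(q + 4); at q=-6 this is 480, so q decreases.
The q-coordinate has no critical point in that direction and runs off to infinity.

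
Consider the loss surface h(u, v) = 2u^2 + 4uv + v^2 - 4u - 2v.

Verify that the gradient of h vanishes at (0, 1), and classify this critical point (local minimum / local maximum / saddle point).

saddle point

∇h = (4u + 4v - 4, 4u + 2v - 2); substituting (0, 1) gives ∇h = (0, 0), so (0, 1) is indeed a critical point.
The Hessian of h is constant: H = [[4, 4], [4, 2]].
det(H) = 4·2 − 4² = -8.
Since det(H) < 0, H is indefinite and the critical point is a saddle point.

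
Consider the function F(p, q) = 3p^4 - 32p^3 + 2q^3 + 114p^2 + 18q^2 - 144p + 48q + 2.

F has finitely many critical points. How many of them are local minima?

F separates as a function of p plus a function of q, so ∇F=0 decouples.
∂F/∂p = 12(p - 4)(p - 3)(p - 1) = 0 at p ∈ {1, 3, 4}; ∂F/∂q = 6(q + 2)(q + 4) = 0 at q ∈ {-4, -2}.
The Hessian is diagonal: diag(F_pp, F_qq). Second derivatives: F_pp(1)=72, F_pp(3)=-24, F_pp(4)=36; F_qq(-4)=-12, F_qq(-2)=12.
Local minima occur where both diagonal entries positive: (1, -2), (4, -2). Count: 2.

2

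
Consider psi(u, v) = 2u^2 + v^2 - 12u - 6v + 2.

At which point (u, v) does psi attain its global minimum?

(3, 3)

psi(u,v) separates as P(u) + Q(v) + 2, so its minimum is min P + min Q + 2.
P'(u) = 4u - 12 vanishes at u ∈ {3}; Q'(v) = 2v - 6 vanishes at v ∈ {3}.
Local minima of P (where P''>0): P(3)=-18. Local minima of Q: Q(3)=-9.
So the global minimum of psi is P(3) + Q(3) + 2 = -18 − 9 + 2 = -25, attained at (3, 3).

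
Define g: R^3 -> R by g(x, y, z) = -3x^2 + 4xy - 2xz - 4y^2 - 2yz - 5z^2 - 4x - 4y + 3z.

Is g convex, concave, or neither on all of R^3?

g is quadratic, so its Hessian is the constant matrix H = [[-6, 4, -2], [4, -8, -2], [-2, -2, -10]].
Leading principal minors: -6, 32, -232.
Signs alternate −, +, − ⇒ H ≺ 0 ⇒ concave.

concave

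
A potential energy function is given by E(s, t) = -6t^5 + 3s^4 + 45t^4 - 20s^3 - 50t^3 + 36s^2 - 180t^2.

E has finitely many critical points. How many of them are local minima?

E separates as a function of s plus a function of t, so ∇E=0 decouples.
∂E/∂s = 12s(s - 3)(s - 2) = 0 at s ∈ {0, 2, 3}; ∂E/∂t = -30t(t - 4)(t - 3)(t + 1) = 0 at t ∈ {-1, 0, 3, 4}.
The Hessian is diagonal: diag(E_ss, E_tt). Second derivatives: E_ss(0)=72, E_ss(2)=-24, E_ss(3)=36; E_tt(-1)=600, E_tt(0)=-360, E_tt(3)=360, E_tt(4)=-600.
Local minima occur where both diagonal entries positive: (0, -1), (0, 3), (3, -1), (3, 3). Count: 4.

4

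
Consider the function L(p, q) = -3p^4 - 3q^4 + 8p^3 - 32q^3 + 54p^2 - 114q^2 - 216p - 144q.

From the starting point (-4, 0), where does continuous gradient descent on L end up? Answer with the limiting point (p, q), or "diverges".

diverges

L is separable, so gradient descent decouples: p follows -∂L/∂p, q follows -∂L/∂q.
∂L/∂p = -12(p - 3)(p - 2)(p + 3); at p=-4 this is 504, so p decreases.
∂L/∂q = -12(q + 1)(q + 3)(q + 4); at q=0 this is -144, so q increases.
The p-coordinate has no critical point in that direction and runs off to infinity.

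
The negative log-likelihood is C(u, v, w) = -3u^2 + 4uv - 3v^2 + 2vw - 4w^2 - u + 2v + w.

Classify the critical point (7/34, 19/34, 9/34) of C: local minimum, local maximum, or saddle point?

local maximum

The Hessian is constant: H = [[-6, 4, 0], [4, -6, 2], [0, 2, -8]].
Leading principal minors: Δ₁ = -6, Δ₂ = 20, Δ₃ = -136.
The minors alternate sign starting negative (−, +, −), so H is negative definite: a local maximum.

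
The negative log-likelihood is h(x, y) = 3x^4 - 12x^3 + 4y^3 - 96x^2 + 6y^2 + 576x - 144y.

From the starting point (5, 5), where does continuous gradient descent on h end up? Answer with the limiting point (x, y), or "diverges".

(4, 3)

h is separable, so gradient descent decouples: x follows -∂h/∂x, y follows -∂h/∂y.
∂h/∂x = 12(x - 4)(x - 3)(x + 4); at x=5 this is 216, so x decreases.
∂h/∂y = 12(y - 3)(y + 4); at y=5 this is 216, so y decreases.
x converges to its nearest critical value 4 (a local min of the x-part); y converges to 3. The iterate converges to (4, 3).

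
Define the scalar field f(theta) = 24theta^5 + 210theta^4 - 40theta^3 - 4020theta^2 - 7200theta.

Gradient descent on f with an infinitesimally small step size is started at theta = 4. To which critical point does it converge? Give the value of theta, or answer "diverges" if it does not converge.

f'(theta) = 120(theta - 3)(theta + 1)(theta + 4)(theta + 5), so f'(4) = 43200.
Gradient descent moves in the -f' direction, i.e. theta is decreasing.
The nearest critical point in that direction is theta = 3, where f'' = 26880 > 0 (a local minimum). The iterate converges there.

3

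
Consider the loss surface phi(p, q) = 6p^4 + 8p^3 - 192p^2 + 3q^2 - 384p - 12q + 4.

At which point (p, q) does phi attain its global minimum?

(4, 2)

phi(p,q) separates as A(p) + B(q) + 4, so its minimum is min A + min B + 4.
A'(p) = 24(p - 4)(p + 1)(p + 4) vanishes at p ∈ {-4, -1, 4}; B'(q) = 6q - 12 vanishes at q ∈ {2}.
Local minima of A (where A''>0): A(-4)=-512, A(4)=-2560. Local minima of B: B(2)=-12.
So the global minimum of phi is A(4) + B(2) + 4 = -2560 − 12 + 4 = -2568, attained at (4, 2).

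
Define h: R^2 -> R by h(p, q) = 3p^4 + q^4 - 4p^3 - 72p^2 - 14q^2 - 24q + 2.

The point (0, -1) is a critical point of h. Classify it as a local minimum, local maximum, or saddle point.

The mixed partial ∂²h/∂p∂q is 0, so the Hessian at any point is diag(h_pp, h_qq) = diag(12(3p^2 - 2p - 12), 4(3q^2 - 7)).
At (0, -1): H = diag(-144, -16).
Both eigenvalues are negative, so H is negative definite: a local maximum.

local maximum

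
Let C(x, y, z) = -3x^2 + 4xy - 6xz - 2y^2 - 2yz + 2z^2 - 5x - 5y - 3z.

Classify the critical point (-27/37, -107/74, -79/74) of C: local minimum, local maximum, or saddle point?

The Hessian is constant: H = [[-6, 4, -6], [4, -4, -2], [-6, -2, 4]].
Leading principal minors: Δ₁ = -6, Δ₂ = 8, Δ₃ = 296.
The minors fit neither the all-positive nor the alternating-sign pattern, so H is indefinite: a saddle point.

saddle point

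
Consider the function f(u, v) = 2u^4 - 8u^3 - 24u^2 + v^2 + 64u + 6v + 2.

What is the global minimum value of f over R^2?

-135

f(u,v) separates as P(u) + Q(v) + 2, so its minimum is min P + min Q + 2.
P'(u) = 8(u - 4)(u - 1)(u + 2) vanishes at u ∈ {-2, 1, 4}; Q'(v) = 2v + 6 vanishes at v ∈ {-3}.
Local minima of P (where P''>0): P(-2)=-128, P(4)=-128. Local minima of Q: Q(-3)=-9.
So the global minimum of f is P(-2) + Q(-3) + 2 = -128 − 9 + 2 = -135, attained at (-2, -3).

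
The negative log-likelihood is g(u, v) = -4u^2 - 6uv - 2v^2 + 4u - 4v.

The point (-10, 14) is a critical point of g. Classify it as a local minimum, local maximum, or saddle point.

The Hessian of g is constant: H = [[-8, -6], [-6, -4]].
det(H) = (-8)·(-4) − (-6)² = -4.
Since det(H) < 0, H is indefinite and the critical point is a saddle point.

saddle point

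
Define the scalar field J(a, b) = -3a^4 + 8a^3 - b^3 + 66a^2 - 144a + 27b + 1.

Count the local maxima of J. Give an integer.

J separates as a function of a plus a function of b, so ∇J=0 decouples.
∂J/∂a = -12(a - 4)(a - 1)(a + 3) = 0 at a ∈ {-3, 1, 4}; ∂J/∂b = -3(b - 3)(b + 3) = 0 at b ∈ {-3, 3}.
The Hessian is diagonal: diag(J_aa, J_bb). Second derivatives: J_aa(-3)=-336, J_aa(1)=144, J_aa(4)=-252; J_bb(-3)=18, J_bb(3)=-18.
Local maxima occur where both diagonal entries negative: (-3, 3), (4, 3). Count: 2.

2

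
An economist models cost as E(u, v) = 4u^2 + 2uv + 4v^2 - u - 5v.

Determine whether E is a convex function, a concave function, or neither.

E is quadratic, so its Hessian is the constant matrix H = [[8, 2], [2, 8]].
det(H) = 60, tr(H) = 16.
det(H) > 0 and tr(H) > 0, so H is positive definite everywhere: convex.

convex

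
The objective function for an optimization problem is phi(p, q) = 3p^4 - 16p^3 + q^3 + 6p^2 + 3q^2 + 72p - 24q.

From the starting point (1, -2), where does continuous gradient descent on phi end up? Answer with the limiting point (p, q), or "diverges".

phi is separable, so gradient descent decouples: p follows -∂phi/∂p, q follows -∂phi/∂q.
∂phi/∂p = 12(p - 3)(p - 2)(p + 1); at p=1 this is 48, so p decreases.
∂phi/∂q = 3(q - 2)(q + 4); at q=-2 this is -24, so q increases.
p converges to its nearest critical value -1 (a local min of the p-part); q converges to 2. The iterate converges to (-1, 2).

(-1, 2)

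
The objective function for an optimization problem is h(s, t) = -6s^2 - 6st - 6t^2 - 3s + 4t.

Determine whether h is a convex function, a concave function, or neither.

h is quadratic, so its Hessian is the constant matrix H = [[-12, -6], [-6, -12]].
det(H) = 108, tr(H) = -24.
det(H) > 0 and tr(H) < 0, so H is negative definite everywhere: concave.

concave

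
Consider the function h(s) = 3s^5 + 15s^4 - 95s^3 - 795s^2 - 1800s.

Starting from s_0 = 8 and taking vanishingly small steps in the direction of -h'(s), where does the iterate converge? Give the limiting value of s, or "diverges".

5

h'(s) = 15(s - 5)(s + 2)(s + 3)(s + 4), so h'(8) = 59400.
Gradient descent moves in the -h' direction, i.e. s is decreasing.
The nearest critical point in that direction is s = 5, where h'' = 7560 > 0 (a local minimum). The iterate converges there.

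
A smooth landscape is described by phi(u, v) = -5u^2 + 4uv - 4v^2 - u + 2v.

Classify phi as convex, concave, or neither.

concave

phi is quadratic, so its Hessian is the constant matrix H = [[-10, 4], [4, -8]].
det(H) = 64, tr(H) = -18.
det(H) > 0 and tr(H) < 0, so H is negative definite everywhere: concave.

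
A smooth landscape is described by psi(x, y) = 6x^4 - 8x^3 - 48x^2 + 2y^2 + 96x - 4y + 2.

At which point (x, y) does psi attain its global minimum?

(-2, 1)

psi(x,y) separates as P(x) + Q(y) + 2, so its minimum is min P + min Q + 2.
P'(x) = 24(x - 2)(x - 1)(x + 2) vanishes at x ∈ {-2, 1, 2}; Q'(y) = 4y - 4 vanishes at y ∈ {1}.
Local minima of P (where P''>0): P(-2)=-224, P(2)=32. Local minima of Q: Q(1)=-2.
So the global minimum of psi is P(-2) + Q(1) + 2 = -224 − 2 + 2 = -224, attained at (-2, 1).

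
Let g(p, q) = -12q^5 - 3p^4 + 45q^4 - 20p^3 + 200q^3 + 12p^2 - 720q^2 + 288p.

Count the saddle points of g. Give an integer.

6

g separates as a function of p plus a function of q, so ∇g=0 decouples.
∂g/∂p = -12(p - 2)(p + 3)(p + 4) = 0 at p ∈ {-4, -3, 2}; ∂g/∂q = -60q(q - 4)(q - 2)(q + 3) = 0 at q ∈ {-3, 0, 2, 4}.
The Hessian is diagonal: diag(g_pp, g_qq). Second derivatives: g_pp(-4)=-72, g_pp(-3)=60, g_pp(2)=-360; g_qq(-3)=6300, g_qq(0)=-1440, g_qq(2)=1200, g_qq(4)=-3360.
Saddle points occur where the two diagonal entries have opposite signs: (-4, -3), (-4, 2), (-3, 0), (-3, 4), (2, -3), (2, 2). Count: 6.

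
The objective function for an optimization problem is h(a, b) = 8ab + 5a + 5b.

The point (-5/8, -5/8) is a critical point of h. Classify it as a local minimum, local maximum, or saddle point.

The Hessian of h is constant: H = [[0, 8], [8, 0]].
det(H) = 0·0 − 8² = -64.
Since det(H) < 0, H is indefinite and the critical point is a saddle point.

saddle point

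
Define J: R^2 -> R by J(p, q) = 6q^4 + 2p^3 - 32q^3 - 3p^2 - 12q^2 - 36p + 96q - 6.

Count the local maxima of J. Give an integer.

J separates as a function of p plus a function of q, so ∇J=0 decouples.
∂J/∂p = 6(p - 3)(p + 2) = 0 at p ∈ {-2, 3}; ∂J/∂q = 24(q - 4)(q - 1)(q + 1) = 0 at q ∈ {-1, 1, 4}.
The Hessian is diagonal: diag(J_pp, J_qq). Second derivatives: J_pp(-2)=-30, J_pp(3)=30; J_qq(-1)=240, J_qq(1)=-144, J_qq(4)=360.
Local maxima occur where both diagonal entries negative: (-2, 1). Count: 1.

1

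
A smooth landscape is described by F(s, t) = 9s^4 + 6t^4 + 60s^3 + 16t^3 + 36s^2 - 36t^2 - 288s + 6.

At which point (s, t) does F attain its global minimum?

F(s,t) separates as P(s) + Q(t) + 6, so its minimum is min P + min Q + 6.
P'(s) = 36(s - 1)(s + 2)(s + 4) vanishes at s ∈ {-4, -2, 1}; Q'(t) = 24t(t - 1)(t + 3) vanishes at t ∈ {-3, 0, 1}.
Local minima of P (where P''>0): P(-4)=192, P(1)=-183. Local minima of Q: Q(-3)=-270, Q(1)=-14.
So the global minimum of F is P(1) + Q(-3) + 6 = -183 − 270 + 6 = -447, attained at (1, -3).

(1, -3)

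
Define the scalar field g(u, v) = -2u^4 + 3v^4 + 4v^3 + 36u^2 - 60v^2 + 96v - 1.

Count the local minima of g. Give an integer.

g separates as a function of u plus a function of v, so ∇g=0 decouples.
∂g/∂u = -8u(u - 3)(u + 3) = 0 at u ∈ {-3, 0, 3}; ∂g/∂v = 12(v - 2)(v - 1)(v + 4) = 0 at v ∈ {-4, 1, 2}.
The Hessian is diagonal: diag(g_uu, g_vv). Second derivatives: g_uu(-3)=-144, g_uu(0)=72, g_uu(3)=-144; g_vv(-4)=360, g_vv(1)=-60, g_vv(2)=72.
Local minima occur where both diagonal entries positive: (0, -4), (0, 2). Count: 2.

2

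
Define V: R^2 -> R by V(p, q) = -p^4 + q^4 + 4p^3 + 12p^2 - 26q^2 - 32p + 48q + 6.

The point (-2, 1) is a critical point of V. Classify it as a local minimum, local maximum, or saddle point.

local maximum

The mixed partial ∂²V/∂p∂q is 0, so the Hessian at any point is diag(V_pp, V_qq) = diag(12(-p^2 + 2p + 2), 4(3q^2 - 13)).
At (-2, 1): H = diag(-72, -40).
Both eigenvalues are negative, so H is negative definite: a local maximum.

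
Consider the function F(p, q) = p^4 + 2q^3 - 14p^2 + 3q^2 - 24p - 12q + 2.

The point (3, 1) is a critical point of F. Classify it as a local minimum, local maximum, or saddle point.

local minimum

The mixed partial ∂²F/∂p∂q is 0, so the Hessian at any point is diag(F_pp, F_qq) = diag(4(3p^2 - 7), 6(2q + 1)).
At (3, 1): H = diag(80, 18).
Both eigenvalues are positive, so H is positive definite: a local minimum.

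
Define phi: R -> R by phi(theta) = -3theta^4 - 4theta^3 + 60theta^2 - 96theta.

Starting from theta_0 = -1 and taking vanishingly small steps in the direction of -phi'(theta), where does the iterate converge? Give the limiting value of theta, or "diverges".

phi'(theta) = -12(theta - 2)(theta - 1)(theta + 4), so phi'(-1) = -216.
Gradient descent moves in the -phi' direction, i.e. theta is increasing.
The nearest critical point in that direction is theta = 1, where phi'' = 60 > 0 (a local minimum). The iterate converges there.

1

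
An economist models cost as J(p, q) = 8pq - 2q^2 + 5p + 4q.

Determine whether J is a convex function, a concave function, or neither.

neither

J is quadratic, so its Hessian is the constant matrix H = [[0, 8], [8, -4]].
det(H) = -64, tr(H) = -4.
det(H) < 0, so H is indefinite: neither convex nor concave.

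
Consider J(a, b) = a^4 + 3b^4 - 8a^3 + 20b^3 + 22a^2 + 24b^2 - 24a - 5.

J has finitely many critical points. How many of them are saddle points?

J separates as a function of a plus a function of b, so ∇J=0 decouples.
∂J/∂a = 4(a - 3)(a - 2)(a - 1) = 0 at a ∈ {1, 2, 3}; ∂J/∂b = 12b(b + 1)(b + 4) = 0 at b ∈ {-4, -1, 0}.
The Hessian is diagonal: diag(J_aa, J_bb). Second derivatives: J_aa(1)=8, J_aa(2)=-4, J_aa(3)=8; J_bb(-4)=144, J_bb(-1)=-36, J_bb(0)=48.
Saddle points occur where the two diagonal entries have opposite signs: (1, -1), (2, -4), (2, 0), (3, -1). Count: 4.

4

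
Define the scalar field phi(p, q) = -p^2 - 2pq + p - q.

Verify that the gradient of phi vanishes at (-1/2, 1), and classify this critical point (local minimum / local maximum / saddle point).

∇phi = (-2p - 2q + 1, -2p - 1); substituting (-1/2, 1) gives ∇phi = (0, 0), so (-1/2, 1) is indeed a critical point.
The Hessian of phi is constant: H = [[-2, -2], [-2, 0]].
det(H) = (-2)·0 − (-2)² = -4.
Since det(H) < 0, H is indefinite and the critical point is a saddle point.

saddle point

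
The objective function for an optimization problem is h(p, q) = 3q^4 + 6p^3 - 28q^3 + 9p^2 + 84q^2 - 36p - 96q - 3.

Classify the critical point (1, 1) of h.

The mixed partial ∂²h/∂p∂q is 0, so the Hessian at any point is diag(h_pp, h_qq) = diag(18(2p + 1), 12(3q^2 - 14q + 14)).
At (1, 1): H = diag(54, 36).
Both eigenvalues are positive, so H is positive definite: a local minimum.

local minimum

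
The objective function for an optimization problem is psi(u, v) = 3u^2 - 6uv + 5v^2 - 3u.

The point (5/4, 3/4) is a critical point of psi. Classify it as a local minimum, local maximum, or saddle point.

local minimum

The Hessian of psi is constant: H = [[6, -6], [-6, 10]].
det(H) = 6·10 − (-6)² = 24.
det(H) > 0 and tr(H) = 16 > 0, so H is positive definite and the point is a local minimum.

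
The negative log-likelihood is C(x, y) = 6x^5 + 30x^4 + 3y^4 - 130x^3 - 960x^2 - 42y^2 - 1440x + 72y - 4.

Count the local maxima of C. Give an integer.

C separates as a function of x plus a function of y, so ∇C=0 decouples.
∂C/∂x = 30(x - 4)(x + 1)(x + 3)(x + 4) = 0 at x ∈ {-4, -3, -1, 4}; ∂C/∂y = 12(y - 2)(y - 1)(y + 3) = 0 at y ∈ {-3, 1, 2}.
The Hessian is diagonal: diag(C_xx, C_yy). Second derivatives: C_xx(-4)=-720, C_xx(-3)=420, C_xx(-1)=-900, C_xx(4)=8400; C_yy(-3)=240, C_yy(1)=-48, C_yy(2)=60.
Local maxima occur where both diagonal entries negative: (-4, 1), (-1, 1). Count: 2.

2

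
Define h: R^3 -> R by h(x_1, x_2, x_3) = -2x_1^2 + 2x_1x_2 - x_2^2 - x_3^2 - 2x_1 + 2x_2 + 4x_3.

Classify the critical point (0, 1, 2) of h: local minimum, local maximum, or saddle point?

The Hessian is constant: H = [[-4, 2, 0], [2, -2, 0], [0, 0, -2]].
Leading principal minors: Δ₁ = -4, Δ₂ = 4, Δ₃ = -8.
The minors alternate sign starting negative (−, +, −), so H is negative definite: a local maximum.

local maximum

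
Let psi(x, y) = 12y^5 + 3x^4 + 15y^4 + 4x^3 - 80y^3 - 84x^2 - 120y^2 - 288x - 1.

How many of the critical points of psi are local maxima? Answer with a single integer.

psi separates as a function of x plus a function of y, so ∇psi=0 decouples.
∂psi/∂x = 12(x - 4)(x + 2)(x + 3) = 0 at x ∈ {-3, -2, 4}; ∂psi/∂y = 60y(y - 2)(y + 1)(y + 2) = 0 at y ∈ {-2, -1, 0, 2}.
The Hessian is diagonal: diag(psi_xx, psi_yy). Second derivatives: psi_xx(-3)=84, psi_xx(-2)=-72, psi_xx(4)=504; psi_yy(-2)=-480, psi_yy(-1)=180, psi_yy(0)=-240, psi_yy(2)=1440.
Local maxima occur where both diagonal entries negative: (-2, -2), (-2, 0). Count: 2.

2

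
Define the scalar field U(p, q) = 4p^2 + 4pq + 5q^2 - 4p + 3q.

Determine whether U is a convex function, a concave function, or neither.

U is quadratic, so its Hessian is the constant matrix H = [[8, 4], [4, 10]].
det(H) = 64, tr(H) = 18.
det(H) > 0 and tr(H) > 0, so H is positive definite everywhere: convex.

convex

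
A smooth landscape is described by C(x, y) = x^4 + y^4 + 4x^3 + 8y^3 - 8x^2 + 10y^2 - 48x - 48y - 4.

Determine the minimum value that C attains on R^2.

-113

C(x,y) separates as P(x) + Q(y) − 4, so its minimum is min P + min Q − 4.
P'(x) = 4(x - 2)(x + 2)(x + 3) vanishes at x ∈ {-3, -2, 2}; Q'(y) = 4(y - 1)(y + 3)(y + 4) vanishes at y ∈ {-4, -3, 1}.
Local minima of P (where P''>0): P(-3)=45, P(2)=-80. Local minima of Q: Q(-4)=96, Q(1)=-29.
So the global minimum of C is P(2) + Q(1) − 4 = -80 − 29 − 4 = -113, attained at (2, 1).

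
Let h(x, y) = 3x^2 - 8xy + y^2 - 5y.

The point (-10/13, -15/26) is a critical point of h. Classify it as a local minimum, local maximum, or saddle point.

saddle point

The Hessian of h is constant: H = [[6, -8], [-8, 2]].
det(H) = 6·2 − (-8)² = -52.
Since det(H) < 0, H is indefinite and the critical point is a saddle point.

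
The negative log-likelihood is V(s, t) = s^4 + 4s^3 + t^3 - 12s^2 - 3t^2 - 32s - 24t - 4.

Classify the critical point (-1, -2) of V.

local maximum

The mixed partial ∂²V/∂s∂t is 0, so the Hessian at any point is diag(V_ss, V_tt) = diag(12(s^2 + 2s - 2), 6(t - 1)).
At (-1, -2): H = diag(-36, -18).
Both eigenvalues are negative, so H is negative definite: a local maximum.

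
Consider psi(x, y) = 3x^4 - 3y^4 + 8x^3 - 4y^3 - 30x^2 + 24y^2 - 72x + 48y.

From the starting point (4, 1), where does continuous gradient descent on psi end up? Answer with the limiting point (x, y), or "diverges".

psi is separable, so gradient descent decouples: x follows -∂psi/∂x, y follows -∂psi/∂y.
∂psi/∂x = 12(x - 2)(x + 1)(x + 3); at x=4 this is 840, so x decreases.
∂psi/∂y = -12(y - 2)(y + 1)(y + 2); at y=1 this is 72, so y decreases.
x converges to its nearest critical value 2 (a local min of the x-part); y converges to -1. The iterate converges to (2, -1).

(2, -1)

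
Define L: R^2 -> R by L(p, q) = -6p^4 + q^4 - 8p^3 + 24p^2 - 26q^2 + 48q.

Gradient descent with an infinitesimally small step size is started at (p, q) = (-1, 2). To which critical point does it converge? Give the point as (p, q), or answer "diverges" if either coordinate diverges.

(0, 3)

L is separable, so gradient descent decouples: p follows -∂L/∂p, q follows -∂L/∂q.
∂L/∂p = -24p(p - 1)(p + 2); at p=-1 this is -48, so p increases.
∂L/∂q = 4(q - 3)(q - 1)(q + 4); at q=2 this is -24, so q increases.
p converges to its nearest critical value 0 (a local min of the p-part); q converges to 3. The iterate converges to (0, 3).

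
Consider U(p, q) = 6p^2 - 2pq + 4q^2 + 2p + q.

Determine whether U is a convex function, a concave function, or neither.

convex

U is quadratic, so its Hessian is the constant matrix H = [[12, -2], [-2, 8]].
det(H) = 92, tr(H) = 20.
det(H) > 0 and tr(H) > 0, so H is positive definite everywhere: convex.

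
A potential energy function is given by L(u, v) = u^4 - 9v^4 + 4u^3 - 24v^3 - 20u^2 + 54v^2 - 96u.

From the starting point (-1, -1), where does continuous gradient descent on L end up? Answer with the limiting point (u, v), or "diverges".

(3, 0)

L is separable, so gradient descent decouples: u follows -∂L/∂u, v follows -∂L/∂v.
∂L/∂u = 4(u - 3)(u + 2)(u + 4); at u=-1 this is -48, so u increases.
∂L/∂v = -36v(v - 1)(v + 3); at v=-1 this is -144, so v increases.
u converges to its nearest critical value 3 (a local min of the u-part); v converges to 0. The iterate converges to (3, 0).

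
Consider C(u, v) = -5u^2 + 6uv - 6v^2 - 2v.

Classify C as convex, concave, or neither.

concave

C is quadratic, so its Hessian is the constant matrix H = [[-10, 6], [6, -12]].
det(H) = 84, tr(H) = -22.
det(H) > 0 and tr(H) < 0, so H is negative definite everywhere: concave.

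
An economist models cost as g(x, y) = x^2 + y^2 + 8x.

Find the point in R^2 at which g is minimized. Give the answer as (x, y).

g(x,y) separates as P(x) + Q(y), so its minimum is min P + min Q.
P'(x) = 2x + 8 vanishes at x ∈ {-4}; Q'(y) = 2y vanishes at y ∈ {0}.
Local minima of P (where P''>0): P(-4)=-16. Local minima of Q: Q(0)=0.
So the global minimum of g is P(-4) + Q(0) = -16 + 0 = -16, attained at (-4, 0).

(-4, 0)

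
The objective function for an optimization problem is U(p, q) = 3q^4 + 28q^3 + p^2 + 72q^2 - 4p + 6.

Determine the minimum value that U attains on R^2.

U(p,q) separates as A(p) + B(q) + 6, so its minimum is min A + min B + 6.
A'(p) = 2p - 4 vanishes at p ∈ {2}; B'(q) = 12q(q + 3)(q + 4) vanishes at q ∈ {-4, -3, 0}.
Local minima of A (where A''>0): A(2)=-4. Local minima of B: B(-4)=128, B(0)=0.
So the global minimum of U is A(2) + B(0) + 6 = -4 + 0 + 6 = 2, attained at (2, 0).

2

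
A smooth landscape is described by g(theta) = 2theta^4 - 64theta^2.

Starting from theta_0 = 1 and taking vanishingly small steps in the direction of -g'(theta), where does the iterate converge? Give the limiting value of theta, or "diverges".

4

g'(theta) = 8theta(theta - 4)(theta + 4), so g'(1) = -120.
Gradient descent moves in the -g' direction, i.e. theta is increasing.
The nearest critical point in that direction is theta = 4, where g'' = 256 > 0 (a local minimum). The iterate converges there.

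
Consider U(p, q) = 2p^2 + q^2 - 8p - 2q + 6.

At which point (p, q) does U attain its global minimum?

(2, 1)

U(p,q) separates as A(p) + B(q) + 6, so its minimum is min A + min B + 6.
A'(p) = 4p - 8 vanishes at p ∈ {2}; B'(q) = 2q - 2 vanishes at q ∈ {1}.
Local minima of A (where A''>0): A(2)=-8. Local minima of B: B(1)=-1.
So the global minimum of U is A(2) + B(1) + 6 = -8 − 1 + 6 = -3, attained at (2, 1).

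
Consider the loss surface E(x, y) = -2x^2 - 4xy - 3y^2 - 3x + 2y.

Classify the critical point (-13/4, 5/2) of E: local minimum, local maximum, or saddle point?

local maximum

The Hessian of E is constant: H = [[-4, -4], [-4, -6]].
det(H) = (-4)·(-6) − (-4)² = 8.
det(H) > 0 and tr(H) = -10 < 0, so H is negative definite and the point is a local maximum.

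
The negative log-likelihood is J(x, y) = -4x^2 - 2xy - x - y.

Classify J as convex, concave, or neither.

J is quadratic, so its Hessian is the constant matrix H = [[-8, -2], [-2, 0]].
det(H) = -4, tr(H) = -8.
det(H) < 0, so H is indefinite: neither convex nor concave.

neither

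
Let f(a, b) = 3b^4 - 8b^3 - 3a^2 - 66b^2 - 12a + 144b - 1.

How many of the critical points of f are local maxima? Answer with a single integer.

f separates as a function of a plus a function of b, so ∇f=0 decouples.
∂f/∂a = -6(a + 2) = 0 at a ∈ {-2}; ∂f/∂b = 12(b - 4)(b - 1)(b + 3) = 0 at b ∈ {-3, 1, 4}.
The Hessian is diagonal: diag(f_aa, f_bb). Second derivatives: f_aa(-2)=-6; f_bb(-3)=336, f_bb(1)=-144, f_bb(4)=252.
Local maxima occur where both diagonal entries negative: (-2, 1). Count: 1.

1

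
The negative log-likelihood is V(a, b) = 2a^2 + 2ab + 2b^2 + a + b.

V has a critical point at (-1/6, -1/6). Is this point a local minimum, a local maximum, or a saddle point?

The Hessian of V is constant: H = [[4, 2], [2, 4]].
det(H) = 4·4 − 2² = 12.
det(H) > 0 and tr(H) = 8 > 0, so H is positive definite and the point is a local minimum.

local minimum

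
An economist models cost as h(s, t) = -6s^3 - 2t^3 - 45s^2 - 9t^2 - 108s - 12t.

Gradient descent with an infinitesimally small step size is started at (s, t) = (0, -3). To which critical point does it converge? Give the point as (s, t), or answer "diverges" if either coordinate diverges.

h is separable, so gradient descent decouples: s follows -∂h/∂s, t follows -∂h/∂t.
∂h/∂s = -18(s + 2)(s + 3); at s=0 this is -108, so s increases.
∂h/∂t = -6(t + 1)(t + 2); at t=-3 this is -12, so t increases.
The s-coordinate has no critical point in that direction and runs off to infinity.

diverges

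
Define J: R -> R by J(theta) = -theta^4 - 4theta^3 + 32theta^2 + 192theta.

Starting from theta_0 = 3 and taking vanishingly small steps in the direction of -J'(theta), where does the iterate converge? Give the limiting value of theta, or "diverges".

-3

J'(theta) = -4(theta - 4)(theta + 3)(theta + 4), so J'(3) = 168.
Gradient descent moves in the -J' direction, i.e. theta is decreasing.
The nearest critical point in that direction is theta = -3, where J'' = 28 > 0 (a local minimum). The iterate converges there.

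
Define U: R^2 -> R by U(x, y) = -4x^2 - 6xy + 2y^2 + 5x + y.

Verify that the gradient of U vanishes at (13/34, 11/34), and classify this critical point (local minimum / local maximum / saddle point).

saddle point

∇U = (-8x - 6y + 5, -6x + 4y + 1); substituting (13/34, 11/34) gives ∇U = (0, 0), so (13/34, 11/34) is indeed a critical point.
The Hessian of U is constant: H = [[-8, -6], [-6, 4]].
det(H) = (-8)·4 − (-6)² = -68.
Since det(H) < 0, H is indefinite and the critical point is a saddle point.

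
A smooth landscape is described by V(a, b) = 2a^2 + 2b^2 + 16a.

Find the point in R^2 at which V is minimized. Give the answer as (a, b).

V(a,b) separates as P(a) + Q(b), so its minimum is min P + min Q.
P'(a) = 4a + 16 vanishes at a ∈ {-4}; Q'(b) = 4b vanishes at b ∈ {0}.
Local minima of P (where P''>0): P(-4)=-32. Local minima of Q: Q(0)=0.
So the global minimum of V is P(-4) + Q(0) = -32 + 0 = -32, attained at (-4, 0).

(-4, 0)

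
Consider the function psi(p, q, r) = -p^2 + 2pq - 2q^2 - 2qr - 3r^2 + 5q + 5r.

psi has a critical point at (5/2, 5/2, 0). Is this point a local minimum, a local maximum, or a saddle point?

local maximum

The Hessian is constant: H = [[-2, 2, 0], [2, -4, -2], [0, -2, -6]].
Leading principal minors: Δ₁ = -2, Δ₂ = 4, Δ₃ = -16.
The minors alternate sign starting negative (−, +, −), so H is negative definite: a local maximum.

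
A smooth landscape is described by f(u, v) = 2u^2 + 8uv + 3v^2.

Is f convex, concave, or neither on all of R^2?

neither

f is quadratic, so its Hessian is the constant matrix H = [[4, 8], [8, 6]].
det(H) = -40, tr(H) = 10.
det(H) < 0, so H is indefinite: neither convex nor concave.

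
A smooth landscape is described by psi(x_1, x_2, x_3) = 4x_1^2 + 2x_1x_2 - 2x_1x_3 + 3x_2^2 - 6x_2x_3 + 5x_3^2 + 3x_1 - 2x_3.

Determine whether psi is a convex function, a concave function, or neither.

psi is quadratic, so its Hessian is the constant matrix H = [[8, 2, -2], [2, 6, -6], [-2, -6, 10]].
Leading principal minors: 8, 44, 176.
All positive ⇒ H ≻ 0 ⇒ convex.

convex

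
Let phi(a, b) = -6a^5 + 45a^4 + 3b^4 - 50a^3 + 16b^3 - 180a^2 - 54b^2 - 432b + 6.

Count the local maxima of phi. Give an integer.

2

phi separates as a function of a plus a function of b, so ∇phi=0 decouples.
∂phi/∂a = -30a(a - 4)(a - 3)(a + 1) = 0 at a ∈ {-1, 0, 3, 4}; ∂phi/∂b = 12(b - 3)(b + 3)(b + 4) = 0 at b ∈ {-4, -3, 3}.
The Hessian is diagonal: diag(phi_aa, phi_bb). Second derivatives: phi_aa(-1)=600, phi_aa(0)=-360, phi_aa(3)=360, phi_aa(4)=-600; phi_bb(-4)=84, phi_bb(-3)=-72, phi_bb(3)=504.
Local maxima occur where both diagonal entries negative: (0, -3), (4, -3). Count: 2.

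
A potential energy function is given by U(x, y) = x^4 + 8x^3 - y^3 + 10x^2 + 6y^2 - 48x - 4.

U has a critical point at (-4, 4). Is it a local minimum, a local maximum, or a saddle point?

saddle point

The mixed partial ∂²U/∂x∂y is 0, so the Hessian at any point is diag(U_xx, U_yy) = diag(4(3x^2 + 12x + 5), 6(-y + 2)).
At (-4, 4): H = diag(20, -12).
The eigenvalues have opposite signs, so H is indefinite: a saddle point.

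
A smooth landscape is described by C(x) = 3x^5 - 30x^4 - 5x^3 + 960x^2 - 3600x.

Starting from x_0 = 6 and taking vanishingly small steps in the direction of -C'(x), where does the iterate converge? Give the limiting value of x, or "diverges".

5

C'(x) = 15(x - 5)(x - 4)(x - 3)(x + 4), so C'(6) = 900.
Gradient descent moves in the -C' direction, i.e. x is decreasing.
The nearest critical point in that direction is x = 5, where C'' = 270 > 0 (a local minimum). The iterate converges there.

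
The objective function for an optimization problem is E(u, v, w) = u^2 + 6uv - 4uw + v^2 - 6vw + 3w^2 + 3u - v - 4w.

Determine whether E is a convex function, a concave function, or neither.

neither

E is quadratic, so its Hessian is the constant matrix H = [[2, 6, -4], [6, 2, -6], [-4, -6, 6]].
Leading principal minors: 2, -32, -8.
Neither pattern holds ⇒ H is indefinite ⇒ neither convex nor concave.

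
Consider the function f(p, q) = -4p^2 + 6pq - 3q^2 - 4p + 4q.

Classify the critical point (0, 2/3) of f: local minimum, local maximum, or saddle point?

local maximum

The Hessian of f is constant: H = [[-8, 6], [6, -6]].
det(H) = (-8)·(-6) − 6² = 12.
det(H) > 0 and tr(H) = -14 < 0, so H is negative definite and the point is a local maximum.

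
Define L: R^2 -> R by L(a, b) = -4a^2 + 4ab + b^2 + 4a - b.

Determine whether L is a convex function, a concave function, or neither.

neither

L is quadratic, so its Hessian is the constant matrix H = [[-8, 4], [4, 2]].
det(H) = -32, tr(H) = -6.
det(H) < 0, so H is indefinite: neither convex nor concave.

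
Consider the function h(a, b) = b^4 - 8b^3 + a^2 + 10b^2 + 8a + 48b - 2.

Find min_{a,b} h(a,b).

-47

h(a,b) separates as P(a) + Q(b) − 2, so its minimum is min P + min Q − 2.
P'(a) = 2a + 8 vanishes at a ∈ {-4}; Q'(b) = 4(b - 4)(b - 3)(b + 1) vanishes at b ∈ {-1, 3, 4}.
Local minima of P (where P''>0): P(-4)=-16. Local minima of Q: Q(-1)=-29, Q(4)=96.
So the global minimum of h is P(-4) + Q(-1) − 2 = -16 − 29 − 2 = -47, attained at (-4, -1).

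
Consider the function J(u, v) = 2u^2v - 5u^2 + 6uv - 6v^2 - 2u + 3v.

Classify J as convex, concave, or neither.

The term 2u^2v is cubic, so the Hessian is not constant.
∂²J/∂u² = 4v - 10, which takes both signs as v varies (negative for sufficiently negative v). A diagonal entry of the Hessian changing sign means the Hessian is neither positive- nor negative-semidefinite on all of R^2.

neither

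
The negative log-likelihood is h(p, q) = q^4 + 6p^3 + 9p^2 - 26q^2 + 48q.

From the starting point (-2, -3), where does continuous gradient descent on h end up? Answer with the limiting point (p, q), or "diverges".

h is separable, so gradient descent decouples: p follows -∂h/∂p, q follows -∂h/∂q.
∂h/∂p = 18p(p + 1); at p=-2 this is 36, so p decreases.
∂h/∂q = 4(q - 3)(q - 1)(q + 4); at q=-3 this is 96, so q decreases.
The p-coordinate has no critical point in that direction and runs off to infinity.

diverges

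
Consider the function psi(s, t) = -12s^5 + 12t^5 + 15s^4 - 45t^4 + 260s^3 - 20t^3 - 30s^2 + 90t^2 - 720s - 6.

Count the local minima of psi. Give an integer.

psi separates as a function of s plus a function of t, so ∇psi=0 decouples.
∂psi/∂s = -60(s - 4)(s - 1)(s + 1)(s + 3) = 0 at s ∈ {-3, -1, 1, 4}; ∂psi/∂t = 60t(t - 3)(t - 1)(t + 1) = 0 at t ∈ {-1, 0, 1, 3}.
The Hessian is diagonal: diag(psi_ss, psi_tt). Second derivatives: psi_ss(-3)=3360, psi_ss(-1)=-1200, psi_ss(1)=1440, psi_ss(4)=-6300; psi_tt(-1)=-480, psi_tt(0)=180, psi_tt(1)=-240, psi_tt(3)=1440.
Local minima occur where both diagonal entries positive: (-3, 0), (-3, 3), (1, 0), (1, 3). Count: 4.

4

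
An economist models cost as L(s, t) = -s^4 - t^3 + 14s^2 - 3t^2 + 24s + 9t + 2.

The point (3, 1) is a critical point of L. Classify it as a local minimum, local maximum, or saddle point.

The mixed partial ∂²L/∂s∂t is 0, so the Hessian at any point is diag(L_ss, L_tt) = diag(4(-3s^2 + 7), -6(t + 1)).
At (3, 1): H = diag(-80, -12).
Both eigenvalues are negative, so H is negative definite: a local maximum.

local maximum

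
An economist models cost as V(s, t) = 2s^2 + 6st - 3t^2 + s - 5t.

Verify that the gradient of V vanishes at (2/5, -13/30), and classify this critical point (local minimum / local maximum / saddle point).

∇V = (4s + 6t + 1, 6s - 6t - 5); substituting (2/5, -13/30) gives ∇V = (0, 0), so (2/5, -13/30) is indeed a critical point.
The Hessian of V is constant: H = [[4, 6], [6, -6]].
det(H) = 4·(-6) − 6² = -60.
Since det(H) < 0, H is indefinite and the critical point is a saddle point.

saddle point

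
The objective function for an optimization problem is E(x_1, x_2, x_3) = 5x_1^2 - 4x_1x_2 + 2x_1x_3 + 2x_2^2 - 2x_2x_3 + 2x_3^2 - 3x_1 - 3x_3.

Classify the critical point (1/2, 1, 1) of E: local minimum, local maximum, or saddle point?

The Hessian is constant: H = [[10, -4, 2], [-4, 4, -2], [2, -2, 4]].
Leading principal minors: Δ₁ = 10, Δ₂ = 24, Δ₃ = 72.
All leading minors are positive, so H is positive definite: a local minimum.

local minimum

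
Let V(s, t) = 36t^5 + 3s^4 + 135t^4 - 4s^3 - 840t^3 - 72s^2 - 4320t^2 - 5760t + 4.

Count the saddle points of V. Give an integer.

V separates as a function of s plus a function of t, so ∇V=0 decouples.
∂V/∂s = 12s(s - 4)(s + 3) = 0 at s ∈ {-3, 0, 4}; ∂V/∂t = 180(t - 4)(t + 1)(t + 2)(t + 4) = 0 at t ∈ {-4, -2, -1, 4}.
The Hessian is diagonal: diag(V_ss, V_tt). Second derivatives: V_ss(-3)=252, V_ss(0)=-144, V_ss(4)=336; V_tt(-4)=-8640, V_tt(-2)=2160, V_tt(-1)=-2700, V_tt(4)=43200.
Saddle points occur where the two diagonal entries have opposite signs: (-3, -4), (-3, -1), (0, -2), (0, 4), (4, -4), (4, -1). Count: 6.

6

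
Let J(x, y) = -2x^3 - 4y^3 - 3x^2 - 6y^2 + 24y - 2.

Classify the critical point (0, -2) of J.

The mixed partial ∂²J/∂x∂y is 0, so the Hessian at any point is diag(J_xx, J_yy) = diag(-6(2x + 1), -12(2y + 1)).
At (0, -2): H = diag(-6, 36).
The eigenvalues have opposite signs, so H is indefinite: a saddle point.

saddle point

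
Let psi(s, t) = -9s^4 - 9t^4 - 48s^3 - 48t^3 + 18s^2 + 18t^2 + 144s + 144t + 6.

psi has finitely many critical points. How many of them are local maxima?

4

psi separates as a function of s plus a function of t, so ∇psi=0 decouples.
∂psi/∂s = -36(s - 1)(s + 1)(s + 4) = 0 at s ∈ {-4, -1, 1}; ∂psi/∂t = -36(t - 1)(t + 1)(t + 4) = 0 at t ∈ {-4, -1, 1}.
The Hessian is diagonal: diag(psi_ss, psi_tt). Second derivatives: psi_ss(-4)=-540, psi_ss(-1)=216, psi_ss(1)=-360; psi_tt(-4)=-540, psi_tt(-1)=216, psi_tt(1)=-360.
Local maxima occur where both diagonal entries negative: (-4, -4), (-4, 1), (1, -4), (1, 1). Count: 4.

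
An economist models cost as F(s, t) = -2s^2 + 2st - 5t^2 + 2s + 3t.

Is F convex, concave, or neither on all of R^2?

F is quadratic, so its Hessian is the constant matrix H = [[-4, 2], [2, -10]].
det(H) = 36, tr(H) = -14.
det(H) > 0 and tr(H) < 0, so H is negative definite everywhere: concave.

concave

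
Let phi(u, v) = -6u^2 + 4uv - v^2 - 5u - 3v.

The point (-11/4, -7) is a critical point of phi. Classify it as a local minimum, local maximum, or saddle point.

The Hessian of phi is constant: H = [[-12, 4], [4, -2]].
det(H) = (-12)·(-2) − 4² = 8.
det(H) > 0 and tr(H) = -14 < 0, so H is negative definite and the point is a local maximum.

local maximum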